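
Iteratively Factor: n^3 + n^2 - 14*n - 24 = (n + 2)*(n^2 - n - 12) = (n + 2)*(n + 3)*(n - 4)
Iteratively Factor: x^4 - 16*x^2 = (x + 4)*(x^3 - 4*x^2) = (x - 4)*(x + 4)*(x^2) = x*(x - 4)*(x + 4)*(x)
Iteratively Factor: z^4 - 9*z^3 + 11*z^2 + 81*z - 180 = (z - 4)*(z^3 - 5*z^2 - 9*z + 45) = (z - 5)*(z - 4)*(z^2 - 9) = (z - 5)*(z - 4)*(z + 3)*(z - 3)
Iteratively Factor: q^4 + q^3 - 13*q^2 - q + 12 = (q - 1)*(q^3 + 2*q^2 - 11*q - 12) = (q - 3)*(q - 1)*(q^2 + 5*q + 4) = (q - 3)*(q - 1)*(q + 1)*(q + 4)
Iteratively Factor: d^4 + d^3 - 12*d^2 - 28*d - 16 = (d + 1)*(d^3 - 12*d - 16) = (d + 1)*(d + 2)*(d^2 - 2*d - 8) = (d - 4)*(d + 1)*(d + 2)*(d + 2)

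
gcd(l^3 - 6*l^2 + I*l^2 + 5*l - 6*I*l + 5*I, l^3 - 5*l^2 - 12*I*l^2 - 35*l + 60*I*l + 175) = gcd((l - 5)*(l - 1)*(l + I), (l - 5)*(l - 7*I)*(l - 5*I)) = l - 5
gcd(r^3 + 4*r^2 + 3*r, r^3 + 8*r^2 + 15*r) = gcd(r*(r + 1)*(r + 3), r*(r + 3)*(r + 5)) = r^2 + 3*r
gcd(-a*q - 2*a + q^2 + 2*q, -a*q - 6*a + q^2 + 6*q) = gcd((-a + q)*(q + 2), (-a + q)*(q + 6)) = -a + q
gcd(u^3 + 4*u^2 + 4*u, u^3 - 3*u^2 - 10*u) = u^2 + 2*u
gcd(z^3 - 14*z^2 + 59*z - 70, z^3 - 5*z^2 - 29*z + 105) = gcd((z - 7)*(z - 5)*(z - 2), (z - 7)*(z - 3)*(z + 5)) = z - 7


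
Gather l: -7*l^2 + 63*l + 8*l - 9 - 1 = -7*l^2 + 71*l - 10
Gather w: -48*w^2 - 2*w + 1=-48*w^2 - 2*w + 1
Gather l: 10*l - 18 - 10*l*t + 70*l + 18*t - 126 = l*(80 - 10*t) + 18*t - 144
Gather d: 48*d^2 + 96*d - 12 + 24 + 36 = 48*d^2 + 96*d + 48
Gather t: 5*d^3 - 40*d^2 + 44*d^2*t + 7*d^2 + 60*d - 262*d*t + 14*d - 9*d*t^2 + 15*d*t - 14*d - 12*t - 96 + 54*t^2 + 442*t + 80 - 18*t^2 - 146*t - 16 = 5*d^3 - 33*d^2 + 60*d + t^2*(36 - 9*d) + t*(44*d^2 - 247*d + 284) - 32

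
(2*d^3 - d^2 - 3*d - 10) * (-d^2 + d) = -2*d^5 + 3*d^4 + 2*d^3 + 7*d^2 - 10*d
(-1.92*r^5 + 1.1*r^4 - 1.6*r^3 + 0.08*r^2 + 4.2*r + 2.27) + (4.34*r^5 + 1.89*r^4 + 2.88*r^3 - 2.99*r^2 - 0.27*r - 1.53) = 2.42*r^5 + 2.99*r^4 + 1.28*r^3 - 2.91*r^2 + 3.93*r + 0.74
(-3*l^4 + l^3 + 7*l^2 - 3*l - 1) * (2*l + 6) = -6*l^5 - 16*l^4 + 20*l^3 + 36*l^2 - 20*l - 6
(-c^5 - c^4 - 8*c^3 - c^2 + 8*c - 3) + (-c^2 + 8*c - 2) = -c^5 - c^4 - 8*c^3 - 2*c^2 + 16*c - 5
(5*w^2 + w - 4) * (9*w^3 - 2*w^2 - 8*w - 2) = 45*w^5 - w^4 - 78*w^3 - 10*w^2 + 30*w + 8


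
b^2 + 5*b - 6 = (b - 1)*(b + 6)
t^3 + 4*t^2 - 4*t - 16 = (t - 2)*(t + 2)*(t + 4)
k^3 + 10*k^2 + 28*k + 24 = (k + 2)^2*(k + 6)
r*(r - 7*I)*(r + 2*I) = r^3 - 5*I*r^2 + 14*r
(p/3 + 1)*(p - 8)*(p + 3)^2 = p^4/3 + p^3/3 - 15*p^2 - 63*p - 72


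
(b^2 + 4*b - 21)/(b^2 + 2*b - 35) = (b - 3)/(b - 5)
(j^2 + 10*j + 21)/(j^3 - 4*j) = (j^2 + 10*j + 21)/(j*(j^2 - 4))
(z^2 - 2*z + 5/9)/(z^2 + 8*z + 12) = (z^2 - 2*z + 5/9)/(z^2 + 8*z + 12)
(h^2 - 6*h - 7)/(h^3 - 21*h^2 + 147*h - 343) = (h + 1)/(h^2 - 14*h + 49)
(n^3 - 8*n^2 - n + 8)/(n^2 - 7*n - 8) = n - 1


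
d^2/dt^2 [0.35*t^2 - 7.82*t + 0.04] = 0.700000000000000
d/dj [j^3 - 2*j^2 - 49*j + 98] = 3*j^2 - 4*j - 49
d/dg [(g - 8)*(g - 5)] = 2*g - 13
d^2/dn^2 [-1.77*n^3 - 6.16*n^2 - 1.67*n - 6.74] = -10.62*n - 12.32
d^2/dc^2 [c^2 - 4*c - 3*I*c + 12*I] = 2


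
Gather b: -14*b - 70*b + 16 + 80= 96 - 84*b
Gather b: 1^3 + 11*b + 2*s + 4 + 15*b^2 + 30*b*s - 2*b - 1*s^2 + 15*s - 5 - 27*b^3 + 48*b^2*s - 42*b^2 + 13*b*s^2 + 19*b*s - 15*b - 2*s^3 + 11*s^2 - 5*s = -27*b^3 + b^2*(48*s - 27) + b*(13*s^2 + 49*s - 6) - 2*s^3 + 10*s^2 + 12*s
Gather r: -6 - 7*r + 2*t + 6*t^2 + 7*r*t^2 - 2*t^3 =r*(7*t^2 - 7) - 2*t^3 + 6*t^2 + 2*t - 6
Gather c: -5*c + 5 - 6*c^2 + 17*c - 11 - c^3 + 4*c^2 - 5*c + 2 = -c^3 - 2*c^2 + 7*c - 4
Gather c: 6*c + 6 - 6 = 6*c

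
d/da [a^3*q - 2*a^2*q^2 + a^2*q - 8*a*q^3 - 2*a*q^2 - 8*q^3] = q*(3*a^2 - 4*a*q + 2*a - 8*q^2 - 2*q)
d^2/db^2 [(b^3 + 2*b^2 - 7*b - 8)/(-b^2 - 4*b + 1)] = 4*(-b^3 + 15*b^2 + 57*b + 81)/(b^6 + 12*b^5 + 45*b^4 + 40*b^3 - 45*b^2 + 12*b - 1)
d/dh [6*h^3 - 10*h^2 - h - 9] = 18*h^2 - 20*h - 1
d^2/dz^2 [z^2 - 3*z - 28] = 2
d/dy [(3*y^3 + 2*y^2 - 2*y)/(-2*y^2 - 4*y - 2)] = (-3*y^3 - 9*y^2 - 6*y + 2)/(2*(y^3 + 3*y^2 + 3*y + 1))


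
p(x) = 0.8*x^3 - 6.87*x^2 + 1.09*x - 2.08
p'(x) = 2.4*x^2 - 13.74*x + 1.09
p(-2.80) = -76.55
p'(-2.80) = 58.38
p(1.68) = -15.85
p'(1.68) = -15.22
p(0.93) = -6.36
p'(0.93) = -9.61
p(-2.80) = -76.55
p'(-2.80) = 58.38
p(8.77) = 18.71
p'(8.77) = 65.18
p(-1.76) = -29.64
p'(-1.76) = 32.71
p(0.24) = -2.20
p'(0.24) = -2.07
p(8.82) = 22.00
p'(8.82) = 66.60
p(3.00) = -39.04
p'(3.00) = -18.53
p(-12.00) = -2386.84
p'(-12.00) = 511.57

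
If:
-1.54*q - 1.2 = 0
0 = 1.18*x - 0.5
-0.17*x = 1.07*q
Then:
No Solution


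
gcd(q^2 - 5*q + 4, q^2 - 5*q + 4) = q^2 - 5*q + 4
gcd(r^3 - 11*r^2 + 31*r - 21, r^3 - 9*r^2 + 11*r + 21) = r^2 - 10*r + 21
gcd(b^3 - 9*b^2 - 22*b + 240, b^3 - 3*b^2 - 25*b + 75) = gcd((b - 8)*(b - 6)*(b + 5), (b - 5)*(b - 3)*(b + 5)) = b + 5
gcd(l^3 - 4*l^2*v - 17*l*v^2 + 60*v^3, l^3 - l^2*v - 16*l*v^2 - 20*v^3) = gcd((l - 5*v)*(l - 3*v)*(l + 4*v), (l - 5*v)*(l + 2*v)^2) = -l + 5*v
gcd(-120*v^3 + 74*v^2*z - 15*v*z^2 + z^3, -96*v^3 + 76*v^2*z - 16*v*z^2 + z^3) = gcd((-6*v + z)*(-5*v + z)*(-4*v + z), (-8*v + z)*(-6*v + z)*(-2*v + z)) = -6*v + z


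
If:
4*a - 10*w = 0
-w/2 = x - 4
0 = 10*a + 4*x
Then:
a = -40/23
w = -16/23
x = 100/23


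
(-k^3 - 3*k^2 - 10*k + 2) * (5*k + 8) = -5*k^4 - 23*k^3 - 74*k^2 - 70*k + 16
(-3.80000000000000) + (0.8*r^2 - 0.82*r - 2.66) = 0.8*r^2 - 0.82*r - 6.46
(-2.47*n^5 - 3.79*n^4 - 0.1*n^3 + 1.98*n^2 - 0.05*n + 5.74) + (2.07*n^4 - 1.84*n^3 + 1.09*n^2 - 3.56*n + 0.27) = -2.47*n^5 - 1.72*n^4 - 1.94*n^3 + 3.07*n^2 - 3.61*n + 6.01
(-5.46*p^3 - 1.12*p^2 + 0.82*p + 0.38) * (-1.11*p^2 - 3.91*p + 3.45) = 6.0606*p^5 + 22.5918*p^4 - 15.368*p^3 - 7.492*p^2 + 1.3432*p + 1.311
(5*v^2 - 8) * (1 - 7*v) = -35*v^3 + 5*v^2 + 56*v - 8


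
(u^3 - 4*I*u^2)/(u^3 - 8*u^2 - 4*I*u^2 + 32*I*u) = u/(u - 8)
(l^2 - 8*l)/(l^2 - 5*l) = (l - 8)/(l - 5)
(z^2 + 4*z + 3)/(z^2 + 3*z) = (z + 1)/z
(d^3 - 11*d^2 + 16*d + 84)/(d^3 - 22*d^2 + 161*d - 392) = (d^2 - 4*d - 12)/(d^2 - 15*d + 56)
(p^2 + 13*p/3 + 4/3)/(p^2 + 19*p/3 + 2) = (p + 4)/(p + 6)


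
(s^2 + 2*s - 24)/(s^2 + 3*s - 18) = (s - 4)/(s - 3)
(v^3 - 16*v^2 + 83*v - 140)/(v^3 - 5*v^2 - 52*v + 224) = (v^2 - 12*v + 35)/(v^2 - v - 56)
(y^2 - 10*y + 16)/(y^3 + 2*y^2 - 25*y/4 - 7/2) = 4*(y - 8)/(4*y^2 + 16*y + 7)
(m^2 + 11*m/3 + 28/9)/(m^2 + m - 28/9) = (3*m + 4)/(3*m - 4)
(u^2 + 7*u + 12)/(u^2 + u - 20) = (u^2 + 7*u + 12)/(u^2 + u - 20)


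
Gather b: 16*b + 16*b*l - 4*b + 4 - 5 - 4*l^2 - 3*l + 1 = b*(16*l + 12) - 4*l^2 - 3*l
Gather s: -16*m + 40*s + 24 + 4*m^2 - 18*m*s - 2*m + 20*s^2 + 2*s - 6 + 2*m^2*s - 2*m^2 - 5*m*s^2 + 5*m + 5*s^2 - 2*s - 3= 2*m^2 - 13*m + s^2*(25 - 5*m) + s*(2*m^2 - 18*m + 40) + 15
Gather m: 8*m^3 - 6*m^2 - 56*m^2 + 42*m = 8*m^3 - 62*m^2 + 42*m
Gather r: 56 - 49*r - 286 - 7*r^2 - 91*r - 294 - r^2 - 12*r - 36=-8*r^2 - 152*r - 560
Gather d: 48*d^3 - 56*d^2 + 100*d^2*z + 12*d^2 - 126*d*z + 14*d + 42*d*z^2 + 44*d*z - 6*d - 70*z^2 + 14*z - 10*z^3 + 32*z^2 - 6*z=48*d^3 + d^2*(100*z - 44) + d*(42*z^2 - 82*z + 8) - 10*z^3 - 38*z^2 + 8*z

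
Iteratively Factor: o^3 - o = (o - 1)*(o^2 + o) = (o - 1)*(o + 1)*(o)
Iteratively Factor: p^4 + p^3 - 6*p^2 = (p - 2)*(p^3 + 3*p^2) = p*(p - 2)*(p^2 + 3*p) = p^2*(p - 2)*(p + 3)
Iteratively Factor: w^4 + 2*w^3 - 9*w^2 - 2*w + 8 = (w + 4)*(w^3 - 2*w^2 - w + 2) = (w - 1)*(w + 4)*(w^2 - w - 2) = (w - 1)*(w + 1)*(w + 4)*(w - 2)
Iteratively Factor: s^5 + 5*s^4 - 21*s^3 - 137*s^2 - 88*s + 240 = (s - 5)*(s^4 + 10*s^3 + 29*s^2 + 8*s - 48) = (s - 5)*(s + 4)*(s^3 + 6*s^2 + 5*s - 12) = (s - 5)*(s + 4)^2*(s^2 + 2*s - 3) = (s - 5)*(s + 3)*(s + 4)^2*(s - 1)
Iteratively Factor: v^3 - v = (v + 1)*(v^2 - v) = v*(v + 1)*(v - 1)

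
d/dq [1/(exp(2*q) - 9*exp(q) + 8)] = (9 - 2*exp(q))*exp(q)/(exp(2*q) - 9*exp(q) + 8)^2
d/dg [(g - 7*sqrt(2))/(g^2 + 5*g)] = (g*(g + 5) - (g - 7*sqrt(2))*(2*g + 5))/(g^2*(g + 5)^2)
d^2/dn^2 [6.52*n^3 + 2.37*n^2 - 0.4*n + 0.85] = 39.12*n + 4.74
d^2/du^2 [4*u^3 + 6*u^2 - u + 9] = 24*u + 12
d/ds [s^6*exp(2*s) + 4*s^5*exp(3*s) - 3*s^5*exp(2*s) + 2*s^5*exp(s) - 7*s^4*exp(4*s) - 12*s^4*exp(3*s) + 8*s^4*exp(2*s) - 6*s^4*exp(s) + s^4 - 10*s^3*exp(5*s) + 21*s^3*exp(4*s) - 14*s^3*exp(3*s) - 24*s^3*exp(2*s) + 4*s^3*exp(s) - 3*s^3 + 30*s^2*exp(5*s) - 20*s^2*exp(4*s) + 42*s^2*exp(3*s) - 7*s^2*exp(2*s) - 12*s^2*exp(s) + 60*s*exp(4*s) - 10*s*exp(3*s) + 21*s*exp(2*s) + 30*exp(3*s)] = 2*s^6*exp(2*s) + 12*s^5*exp(3*s) + 2*s^5*exp(s) - 28*s^4*exp(4*s) - 16*s^4*exp(3*s) + s^4*exp(2*s) + 4*s^4*exp(s) - 50*s^3*exp(5*s) + 56*s^3*exp(4*s) - 90*s^3*exp(3*s) - 16*s^3*exp(2*s) - 20*s^3*exp(s) + 4*s^3 + 120*s^2*exp(5*s) - 17*s^2*exp(4*s) + 84*s^2*exp(3*s) - 86*s^2*exp(2*s) - 9*s^2 + 60*s*exp(5*s) + 200*s*exp(4*s) + 54*s*exp(3*s) + 28*s*exp(2*s) - 24*s*exp(s) + 60*exp(4*s) + 80*exp(3*s) + 21*exp(2*s)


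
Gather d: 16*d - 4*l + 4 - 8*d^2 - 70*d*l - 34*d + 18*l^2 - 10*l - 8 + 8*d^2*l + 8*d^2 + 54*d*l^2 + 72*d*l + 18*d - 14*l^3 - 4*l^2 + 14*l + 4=8*d^2*l + d*(54*l^2 + 2*l) - 14*l^3 + 14*l^2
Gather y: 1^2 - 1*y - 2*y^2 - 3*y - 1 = -2*y^2 - 4*y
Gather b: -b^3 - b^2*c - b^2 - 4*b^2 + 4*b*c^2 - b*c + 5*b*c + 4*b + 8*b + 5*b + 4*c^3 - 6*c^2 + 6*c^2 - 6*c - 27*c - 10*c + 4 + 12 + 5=-b^3 + b^2*(-c - 5) + b*(4*c^2 + 4*c + 17) + 4*c^3 - 43*c + 21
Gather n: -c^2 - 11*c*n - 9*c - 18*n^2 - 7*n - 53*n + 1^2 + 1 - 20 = -c^2 - 9*c - 18*n^2 + n*(-11*c - 60) - 18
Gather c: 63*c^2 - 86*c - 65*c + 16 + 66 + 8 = 63*c^2 - 151*c + 90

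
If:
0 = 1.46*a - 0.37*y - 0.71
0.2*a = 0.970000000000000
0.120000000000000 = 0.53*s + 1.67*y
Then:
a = 4.85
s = -54.03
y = 17.22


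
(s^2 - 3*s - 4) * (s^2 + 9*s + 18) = s^4 + 6*s^3 - 13*s^2 - 90*s - 72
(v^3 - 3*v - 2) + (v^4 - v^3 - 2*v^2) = v^4 - 2*v^2 - 3*v - 2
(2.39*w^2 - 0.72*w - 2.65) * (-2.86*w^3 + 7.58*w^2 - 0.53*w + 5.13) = -6.8354*w^5 + 20.1754*w^4 + 0.854699999999999*w^3 - 7.4447*w^2 - 2.2891*w - 13.5945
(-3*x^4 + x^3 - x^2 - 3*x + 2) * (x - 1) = -3*x^5 + 4*x^4 - 2*x^3 - 2*x^2 + 5*x - 2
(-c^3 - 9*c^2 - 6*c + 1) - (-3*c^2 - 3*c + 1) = -c^3 - 6*c^2 - 3*c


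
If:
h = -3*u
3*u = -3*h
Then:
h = 0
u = 0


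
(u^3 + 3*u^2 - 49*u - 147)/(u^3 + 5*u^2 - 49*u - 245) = (u + 3)/(u + 5)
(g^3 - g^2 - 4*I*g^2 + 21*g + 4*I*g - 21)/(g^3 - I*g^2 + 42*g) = (g^2 + g*(-1 + 3*I) - 3*I)/(g*(g + 6*I))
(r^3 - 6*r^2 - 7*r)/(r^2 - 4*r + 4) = r*(r^2 - 6*r - 7)/(r^2 - 4*r + 4)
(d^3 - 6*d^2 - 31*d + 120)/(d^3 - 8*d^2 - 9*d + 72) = (d + 5)/(d + 3)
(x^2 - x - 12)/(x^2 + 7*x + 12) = (x - 4)/(x + 4)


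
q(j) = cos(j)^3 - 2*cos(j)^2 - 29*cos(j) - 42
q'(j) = -3*sin(j)*cos(j)^2 + 4*sin(j)*cos(j) + 29*sin(j)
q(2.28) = -24.24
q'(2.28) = 19.07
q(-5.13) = -54.02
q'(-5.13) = 27.54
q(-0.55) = -67.56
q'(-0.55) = -15.80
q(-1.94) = -31.84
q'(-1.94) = -25.34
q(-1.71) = -38.02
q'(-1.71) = -28.11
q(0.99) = -58.35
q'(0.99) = 25.32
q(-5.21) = -56.19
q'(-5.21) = 26.56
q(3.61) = -18.43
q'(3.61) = -10.40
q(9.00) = -17.99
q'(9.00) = 9.42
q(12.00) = -67.30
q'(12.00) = -16.23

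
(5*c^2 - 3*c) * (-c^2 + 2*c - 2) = -5*c^4 + 13*c^3 - 16*c^2 + 6*c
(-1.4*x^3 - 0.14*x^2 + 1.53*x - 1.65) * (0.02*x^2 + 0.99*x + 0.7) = -0.028*x^5 - 1.3888*x^4 - 1.088*x^3 + 1.3837*x^2 - 0.5625*x - 1.155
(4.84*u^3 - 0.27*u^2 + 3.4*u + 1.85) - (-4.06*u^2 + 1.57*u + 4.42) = 4.84*u^3 + 3.79*u^2 + 1.83*u - 2.57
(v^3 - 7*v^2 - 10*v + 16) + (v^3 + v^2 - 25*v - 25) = 2*v^3 - 6*v^2 - 35*v - 9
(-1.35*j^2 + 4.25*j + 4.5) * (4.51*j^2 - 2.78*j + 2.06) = -6.0885*j^4 + 22.9205*j^3 + 5.699*j^2 - 3.755*j + 9.27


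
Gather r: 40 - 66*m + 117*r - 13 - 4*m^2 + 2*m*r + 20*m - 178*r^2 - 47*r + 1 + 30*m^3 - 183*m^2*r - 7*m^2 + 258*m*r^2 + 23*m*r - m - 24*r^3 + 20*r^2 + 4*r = 30*m^3 - 11*m^2 - 47*m - 24*r^3 + r^2*(258*m - 158) + r*(-183*m^2 + 25*m + 74) + 28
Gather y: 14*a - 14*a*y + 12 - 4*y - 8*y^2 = 14*a - 8*y^2 + y*(-14*a - 4) + 12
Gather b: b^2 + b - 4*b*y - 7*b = b^2 + b*(-4*y - 6)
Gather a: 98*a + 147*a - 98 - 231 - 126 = 245*a - 455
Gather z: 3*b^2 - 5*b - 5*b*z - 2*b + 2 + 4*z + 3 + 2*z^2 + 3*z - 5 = 3*b^2 - 7*b + 2*z^2 + z*(7 - 5*b)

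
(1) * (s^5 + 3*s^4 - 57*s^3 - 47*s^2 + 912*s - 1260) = s^5 + 3*s^4 - 57*s^3 - 47*s^2 + 912*s - 1260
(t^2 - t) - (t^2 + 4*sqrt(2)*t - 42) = -4*sqrt(2)*t - t + 42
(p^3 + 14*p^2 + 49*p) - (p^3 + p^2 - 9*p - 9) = 13*p^2 + 58*p + 9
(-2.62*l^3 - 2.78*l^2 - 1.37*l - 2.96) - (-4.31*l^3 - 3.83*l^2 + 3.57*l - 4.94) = 1.69*l^3 + 1.05*l^2 - 4.94*l + 1.98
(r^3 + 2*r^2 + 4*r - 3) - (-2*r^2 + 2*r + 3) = r^3 + 4*r^2 + 2*r - 6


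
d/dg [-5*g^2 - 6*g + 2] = -10*g - 6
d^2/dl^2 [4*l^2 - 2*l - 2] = 8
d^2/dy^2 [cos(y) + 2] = -cos(y)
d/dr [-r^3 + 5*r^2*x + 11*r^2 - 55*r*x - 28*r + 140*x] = -3*r^2 + 10*r*x + 22*r - 55*x - 28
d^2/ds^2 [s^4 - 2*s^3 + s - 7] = 12*s*(s - 1)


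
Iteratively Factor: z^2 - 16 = (z - 4)*(z + 4)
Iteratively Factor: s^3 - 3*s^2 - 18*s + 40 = (s - 2)*(s^2 - s - 20) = (s - 2)*(s + 4)*(s - 5)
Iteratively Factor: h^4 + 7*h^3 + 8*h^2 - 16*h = (h - 1)*(h^3 + 8*h^2 + 16*h) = h*(h - 1)*(h^2 + 8*h + 16) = h*(h - 1)*(h + 4)*(h + 4)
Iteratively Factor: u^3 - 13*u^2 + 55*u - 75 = (u - 5)*(u^2 - 8*u + 15) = (u - 5)^2*(u - 3)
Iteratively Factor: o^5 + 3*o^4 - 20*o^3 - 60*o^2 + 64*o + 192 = (o + 3)*(o^4 - 20*o^2 + 64) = (o + 3)*(o + 4)*(o^3 - 4*o^2 - 4*o + 16) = (o - 4)*(o + 3)*(o + 4)*(o^2 - 4) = (o - 4)*(o + 2)*(o + 3)*(o + 4)*(o - 2)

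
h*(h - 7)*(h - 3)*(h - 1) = h^4 - 11*h^3 + 31*h^2 - 21*h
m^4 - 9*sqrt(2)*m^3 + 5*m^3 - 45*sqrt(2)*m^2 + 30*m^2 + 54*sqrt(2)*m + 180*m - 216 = (m - 1)*(m + 6)*(m - 6*sqrt(2))*(m - 3*sqrt(2))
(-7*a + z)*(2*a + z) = -14*a^2 - 5*a*z + z^2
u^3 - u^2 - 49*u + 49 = (u - 7)*(u - 1)*(u + 7)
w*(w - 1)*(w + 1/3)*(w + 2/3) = w^4 - 7*w^2/9 - 2*w/9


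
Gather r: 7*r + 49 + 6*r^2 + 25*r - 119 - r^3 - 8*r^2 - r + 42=-r^3 - 2*r^2 + 31*r - 28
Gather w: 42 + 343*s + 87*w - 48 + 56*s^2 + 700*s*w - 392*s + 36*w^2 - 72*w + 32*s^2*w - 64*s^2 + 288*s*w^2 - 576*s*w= -8*s^2 - 49*s + w^2*(288*s + 36) + w*(32*s^2 + 124*s + 15) - 6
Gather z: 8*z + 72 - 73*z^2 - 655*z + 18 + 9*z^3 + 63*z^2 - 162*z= 9*z^3 - 10*z^2 - 809*z + 90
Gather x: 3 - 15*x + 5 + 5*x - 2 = 6 - 10*x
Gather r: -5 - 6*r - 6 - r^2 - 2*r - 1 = -r^2 - 8*r - 12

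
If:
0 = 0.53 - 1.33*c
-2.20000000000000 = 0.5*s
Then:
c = 0.40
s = -4.40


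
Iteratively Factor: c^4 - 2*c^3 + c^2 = (c)*(c^3 - 2*c^2 + c) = c^2*(c^2 - 2*c + 1) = c^2*(c - 1)*(c - 1)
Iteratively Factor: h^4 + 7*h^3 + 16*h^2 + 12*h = (h + 2)*(h^3 + 5*h^2 + 6*h) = (h + 2)^2*(h^2 + 3*h) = (h + 2)^2*(h + 3)*(h)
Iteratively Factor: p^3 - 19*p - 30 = (p + 2)*(p^2 - 2*p - 15) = (p + 2)*(p + 3)*(p - 5)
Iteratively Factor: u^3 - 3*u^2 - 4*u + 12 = (u + 2)*(u^2 - 5*u + 6) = (u - 2)*(u + 2)*(u - 3)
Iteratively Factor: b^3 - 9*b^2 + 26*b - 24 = (b - 4)*(b^2 - 5*b + 6) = (b - 4)*(b - 2)*(b - 3)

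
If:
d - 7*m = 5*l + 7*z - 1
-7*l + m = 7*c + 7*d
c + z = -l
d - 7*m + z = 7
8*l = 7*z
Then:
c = -40/33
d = 2507/4752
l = 56/99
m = -3955/4752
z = 64/99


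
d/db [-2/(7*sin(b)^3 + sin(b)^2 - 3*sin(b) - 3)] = 2*(21*sin(b)^2 + 2*sin(b) - 3)*cos(b)/(7*sin(b)^3 + sin(b)^2 - 3*sin(b) - 3)^2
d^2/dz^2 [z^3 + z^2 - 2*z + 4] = 6*z + 2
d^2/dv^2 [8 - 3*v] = 0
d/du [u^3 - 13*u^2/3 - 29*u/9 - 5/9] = 3*u^2 - 26*u/3 - 29/9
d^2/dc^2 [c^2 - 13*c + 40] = 2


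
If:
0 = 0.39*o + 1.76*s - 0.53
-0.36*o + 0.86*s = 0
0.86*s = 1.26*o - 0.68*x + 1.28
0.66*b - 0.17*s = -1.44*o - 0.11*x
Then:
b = -1.39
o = 0.47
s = 0.20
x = 2.50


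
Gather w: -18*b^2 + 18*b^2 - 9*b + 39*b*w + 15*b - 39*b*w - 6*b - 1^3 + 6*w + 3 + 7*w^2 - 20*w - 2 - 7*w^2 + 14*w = 0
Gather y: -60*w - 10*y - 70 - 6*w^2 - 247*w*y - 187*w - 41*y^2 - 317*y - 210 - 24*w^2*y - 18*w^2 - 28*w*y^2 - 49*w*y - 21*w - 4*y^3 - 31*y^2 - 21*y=-24*w^2 - 268*w - 4*y^3 + y^2*(-28*w - 72) + y*(-24*w^2 - 296*w - 348) - 280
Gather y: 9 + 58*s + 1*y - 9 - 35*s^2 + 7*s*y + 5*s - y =-35*s^2 + 7*s*y + 63*s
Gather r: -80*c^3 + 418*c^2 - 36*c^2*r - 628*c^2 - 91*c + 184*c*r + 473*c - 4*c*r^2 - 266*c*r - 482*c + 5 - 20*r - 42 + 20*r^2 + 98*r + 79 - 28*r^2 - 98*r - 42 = -80*c^3 - 210*c^2 - 100*c + r^2*(-4*c - 8) + r*(-36*c^2 - 82*c - 20)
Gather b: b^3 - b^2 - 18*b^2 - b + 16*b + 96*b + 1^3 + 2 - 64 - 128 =b^3 - 19*b^2 + 111*b - 189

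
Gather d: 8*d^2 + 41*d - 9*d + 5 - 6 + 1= 8*d^2 + 32*d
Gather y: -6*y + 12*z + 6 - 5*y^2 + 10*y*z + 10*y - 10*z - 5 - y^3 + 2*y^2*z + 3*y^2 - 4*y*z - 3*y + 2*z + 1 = -y^3 + y^2*(2*z - 2) + y*(6*z + 1) + 4*z + 2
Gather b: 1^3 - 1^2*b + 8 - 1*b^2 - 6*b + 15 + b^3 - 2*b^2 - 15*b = b^3 - 3*b^2 - 22*b + 24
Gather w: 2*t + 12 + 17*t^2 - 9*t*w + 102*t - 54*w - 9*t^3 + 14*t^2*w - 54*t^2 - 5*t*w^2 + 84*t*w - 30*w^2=-9*t^3 - 37*t^2 + 104*t + w^2*(-5*t - 30) + w*(14*t^2 + 75*t - 54) + 12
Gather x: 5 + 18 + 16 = 39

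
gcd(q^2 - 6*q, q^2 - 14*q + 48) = q - 6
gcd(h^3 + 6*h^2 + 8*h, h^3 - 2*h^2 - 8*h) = h^2 + 2*h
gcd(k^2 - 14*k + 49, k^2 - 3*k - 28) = k - 7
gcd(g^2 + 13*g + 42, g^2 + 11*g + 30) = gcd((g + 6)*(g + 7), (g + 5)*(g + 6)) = g + 6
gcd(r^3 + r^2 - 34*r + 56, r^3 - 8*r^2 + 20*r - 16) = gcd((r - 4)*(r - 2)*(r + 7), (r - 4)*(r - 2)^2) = r^2 - 6*r + 8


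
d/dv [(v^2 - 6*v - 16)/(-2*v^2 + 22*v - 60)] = (5*v^2 - 92*v + 356)/(2*(v^4 - 22*v^3 + 181*v^2 - 660*v + 900))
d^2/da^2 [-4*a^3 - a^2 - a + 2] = -24*a - 2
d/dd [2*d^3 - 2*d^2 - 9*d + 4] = 6*d^2 - 4*d - 9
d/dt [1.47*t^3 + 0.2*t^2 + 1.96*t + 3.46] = 4.41*t^2 + 0.4*t + 1.96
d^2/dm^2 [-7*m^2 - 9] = -14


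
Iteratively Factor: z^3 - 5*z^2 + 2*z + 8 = (z - 4)*(z^2 - z - 2) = (z - 4)*(z - 2)*(z + 1)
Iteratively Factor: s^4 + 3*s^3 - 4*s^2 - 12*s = (s + 3)*(s^3 - 4*s) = (s + 2)*(s + 3)*(s^2 - 2*s) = s*(s + 2)*(s + 3)*(s - 2)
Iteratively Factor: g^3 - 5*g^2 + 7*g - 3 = (g - 1)*(g^2 - 4*g + 3) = (g - 3)*(g - 1)*(g - 1)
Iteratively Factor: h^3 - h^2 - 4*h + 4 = (h - 1)*(h^2 - 4) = (h - 2)*(h - 1)*(h + 2)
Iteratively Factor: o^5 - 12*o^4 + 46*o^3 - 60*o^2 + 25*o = (o - 5)*(o^4 - 7*o^3 + 11*o^2 - 5*o) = (o - 5)*(o - 1)*(o^3 - 6*o^2 + 5*o) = (o - 5)^2*(o - 1)*(o^2 - o) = (o - 5)^2*(o - 1)^2*(o)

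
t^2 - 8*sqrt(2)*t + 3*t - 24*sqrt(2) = (t + 3)*(t - 8*sqrt(2))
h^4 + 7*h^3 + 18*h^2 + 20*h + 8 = (h + 1)*(h + 2)^3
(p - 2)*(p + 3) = p^2 + p - 6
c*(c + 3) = c^2 + 3*c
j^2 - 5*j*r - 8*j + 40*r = (j - 8)*(j - 5*r)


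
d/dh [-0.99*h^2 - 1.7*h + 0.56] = -1.98*h - 1.7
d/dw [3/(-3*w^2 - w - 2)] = 3*(6*w + 1)/(3*w^2 + w + 2)^2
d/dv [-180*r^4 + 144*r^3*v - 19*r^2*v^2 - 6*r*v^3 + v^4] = 144*r^3 - 38*r^2*v - 18*r*v^2 + 4*v^3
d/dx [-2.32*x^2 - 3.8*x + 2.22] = -4.64*x - 3.8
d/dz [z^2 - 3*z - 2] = 2*z - 3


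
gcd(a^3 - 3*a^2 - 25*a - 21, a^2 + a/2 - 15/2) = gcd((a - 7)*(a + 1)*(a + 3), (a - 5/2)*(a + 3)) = a + 3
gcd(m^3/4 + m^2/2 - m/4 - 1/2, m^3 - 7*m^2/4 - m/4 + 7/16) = 1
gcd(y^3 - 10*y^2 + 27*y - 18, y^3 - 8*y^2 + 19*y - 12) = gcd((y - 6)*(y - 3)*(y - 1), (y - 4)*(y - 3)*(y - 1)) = y^2 - 4*y + 3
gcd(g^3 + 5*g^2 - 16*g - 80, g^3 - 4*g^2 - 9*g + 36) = g - 4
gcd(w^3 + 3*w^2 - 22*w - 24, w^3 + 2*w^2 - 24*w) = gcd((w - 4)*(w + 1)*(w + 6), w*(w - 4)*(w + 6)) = w^2 + 2*w - 24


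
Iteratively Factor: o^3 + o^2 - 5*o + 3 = (o + 3)*(o^2 - 2*o + 1) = (o - 1)*(o + 3)*(o - 1)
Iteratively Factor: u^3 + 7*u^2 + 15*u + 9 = (u + 1)*(u^2 + 6*u + 9) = (u + 1)*(u + 3)*(u + 3)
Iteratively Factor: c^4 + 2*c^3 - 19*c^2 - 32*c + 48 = (c - 1)*(c^3 + 3*c^2 - 16*c - 48) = (c - 1)*(c + 4)*(c^2 - c - 12) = (c - 1)*(c + 3)*(c + 4)*(c - 4)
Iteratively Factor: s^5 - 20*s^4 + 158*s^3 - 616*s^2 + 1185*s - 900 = (s - 5)*(s^4 - 15*s^3 + 83*s^2 - 201*s + 180) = (s - 5)^2*(s^3 - 10*s^2 + 33*s - 36) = (s - 5)^2*(s - 3)*(s^2 - 7*s + 12) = (s - 5)^2*(s - 4)*(s - 3)*(s - 3)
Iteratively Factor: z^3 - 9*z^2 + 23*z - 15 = (z - 5)*(z^2 - 4*z + 3) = (z - 5)*(z - 3)*(z - 1)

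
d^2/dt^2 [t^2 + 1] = 2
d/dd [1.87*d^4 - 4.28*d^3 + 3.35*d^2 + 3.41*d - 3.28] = 7.48*d^3 - 12.84*d^2 + 6.7*d + 3.41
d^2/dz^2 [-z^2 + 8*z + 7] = -2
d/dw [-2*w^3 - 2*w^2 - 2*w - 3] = -6*w^2 - 4*w - 2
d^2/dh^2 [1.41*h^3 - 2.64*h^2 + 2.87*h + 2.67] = 8.46*h - 5.28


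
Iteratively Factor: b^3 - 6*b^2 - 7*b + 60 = (b + 3)*(b^2 - 9*b + 20) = (b - 5)*(b + 3)*(b - 4)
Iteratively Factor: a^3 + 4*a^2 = (a + 4)*(a^2) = a*(a + 4)*(a)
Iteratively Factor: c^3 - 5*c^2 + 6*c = (c - 2)*(c^2 - 3*c) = c*(c - 2)*(c - 3)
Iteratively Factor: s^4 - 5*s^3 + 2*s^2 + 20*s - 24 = (s - 2)*(s^3 - 3*s^2 - 4*s + 12) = (s - 2)*(s + 2)*(s^2 - 5*s + 6) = (s - 2)^2*(s + 2)*(s - 3)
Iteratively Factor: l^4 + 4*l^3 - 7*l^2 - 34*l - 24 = (l - 3)*(l^3 + 7*l^2 + 14*l + 8) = (l - 3)*(l + 2)*(l^2 + 5*l + 4) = (l - 3)*(l + 1)*(l + 2)*(l + 4)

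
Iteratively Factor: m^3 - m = (m - 1)*(m^2 + m) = m*(m - 1)*(m + 1)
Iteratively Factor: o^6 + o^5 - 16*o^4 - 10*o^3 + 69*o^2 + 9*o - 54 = (o + 3)*(o^5 - 2*o^4 - 10*o^3 + 20*o^2 + 9*o - 18) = (o - 1)*(o + 3)*(o^4 - o^3 - 11*o^2 + 9*o + 18) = (o - 1)*(o + 1)*(o + 3)*(o^3 - 2*o^2 - 9*o + 18) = (o - 1)*(o + 1)*(o + 3)^2*(o^2 - 5*o + 6) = (o - 3)*(o - 1)*(o + 1)*(o + 3)^2*(o - 2)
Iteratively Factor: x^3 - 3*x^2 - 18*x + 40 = (x - 2)*(x^2 - x - 20) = (x - 2)*(x + 4)*(x - 5)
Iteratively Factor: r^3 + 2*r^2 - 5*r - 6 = (r + 1)*(r^2 + r - 6) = (r - 2)*(r + 1)*(r + 3)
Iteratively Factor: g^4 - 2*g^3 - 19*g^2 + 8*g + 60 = (g - 5)*(g^3 + 3*g^2 - 4*g - 12) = (g - 5)*(g + 2)*(g^2 + g - 6) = (g - 5)*(g + 2)*(g + 3)*(g - 2)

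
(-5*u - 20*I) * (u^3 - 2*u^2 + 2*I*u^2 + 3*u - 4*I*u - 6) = -5*u^4 + 10*u^3 - 30*I*u^3 + 25*u^2 + 60*I*u^2 - 50*u - 60*I*u + 120*I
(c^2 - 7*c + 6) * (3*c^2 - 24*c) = 3*c^4 - 45*c^3 + 186*c^2 - 144*c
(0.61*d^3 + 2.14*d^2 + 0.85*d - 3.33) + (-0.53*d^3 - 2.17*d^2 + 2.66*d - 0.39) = 0.08*d^3 - 0.0299999999999998*d^2 + 3.51*d - 3.72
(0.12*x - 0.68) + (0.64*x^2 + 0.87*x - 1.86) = 0.64*x^2 + 0.99*x - 2.54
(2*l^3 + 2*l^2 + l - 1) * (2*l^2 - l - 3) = 4*l^5 + 2*l^4 - 6*l^3 - 9*l^2 - 2*l + 3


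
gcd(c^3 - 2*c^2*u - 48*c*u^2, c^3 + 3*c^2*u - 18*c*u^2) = c^2 + 6*c*u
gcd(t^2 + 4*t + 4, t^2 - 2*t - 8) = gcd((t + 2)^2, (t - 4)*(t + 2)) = t + 2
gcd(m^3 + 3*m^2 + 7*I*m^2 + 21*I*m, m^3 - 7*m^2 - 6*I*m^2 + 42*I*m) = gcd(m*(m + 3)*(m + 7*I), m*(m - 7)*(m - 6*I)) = m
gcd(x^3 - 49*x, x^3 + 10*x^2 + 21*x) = x^2 + 7*x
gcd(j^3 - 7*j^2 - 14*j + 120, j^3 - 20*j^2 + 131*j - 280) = j - 5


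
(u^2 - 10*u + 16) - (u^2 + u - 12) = 28 - 11*u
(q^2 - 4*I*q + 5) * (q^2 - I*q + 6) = q^4 - 5*I*q^3 + 7*q^2 - 29*I*q + 30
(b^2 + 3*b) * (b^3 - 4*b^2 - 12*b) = b^5 - b^4 - 24*b^3 - 36*b^2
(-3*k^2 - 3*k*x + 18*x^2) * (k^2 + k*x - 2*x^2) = -3*k^4 - 6*k^3*x + 21*k^2*x^2 + 24*k*x^3 - 36*x^4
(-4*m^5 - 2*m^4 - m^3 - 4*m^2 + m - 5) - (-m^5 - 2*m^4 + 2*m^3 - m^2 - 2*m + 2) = -3*m^5 - 3*m^3 - 3*m^2 + 3*m - 7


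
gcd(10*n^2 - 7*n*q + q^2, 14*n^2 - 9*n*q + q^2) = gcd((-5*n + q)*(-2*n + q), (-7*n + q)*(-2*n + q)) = -2*n + q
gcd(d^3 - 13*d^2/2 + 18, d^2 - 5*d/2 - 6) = d + 3/2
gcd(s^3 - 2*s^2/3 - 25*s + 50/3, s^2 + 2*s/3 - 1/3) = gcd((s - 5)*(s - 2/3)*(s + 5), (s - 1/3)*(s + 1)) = 1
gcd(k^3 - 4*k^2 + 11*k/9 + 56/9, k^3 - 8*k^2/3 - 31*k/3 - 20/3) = k + 1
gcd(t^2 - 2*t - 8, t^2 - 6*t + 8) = t - 4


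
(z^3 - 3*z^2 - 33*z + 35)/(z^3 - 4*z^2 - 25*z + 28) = (z + 5)/(z + 4)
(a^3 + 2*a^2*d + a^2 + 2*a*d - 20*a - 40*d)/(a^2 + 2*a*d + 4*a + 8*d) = (a^2 + a - 20)/(a + 4)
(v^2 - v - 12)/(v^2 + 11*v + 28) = (v^2 - v - 12)/(v^2 + 11*v + 28)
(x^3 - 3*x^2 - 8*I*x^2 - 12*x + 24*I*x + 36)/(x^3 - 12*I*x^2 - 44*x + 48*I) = (x - 3)/(x - 4*I)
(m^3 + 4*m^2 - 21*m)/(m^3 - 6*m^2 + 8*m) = (m^2 + 4*m - 21)/(m^2 - 6*m + 8)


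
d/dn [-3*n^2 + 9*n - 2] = 9 - 6*n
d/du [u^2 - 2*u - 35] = 2*u - 2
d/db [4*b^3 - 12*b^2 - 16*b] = 12*b^2 - 24*b - 16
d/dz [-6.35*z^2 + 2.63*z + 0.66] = 2.63 - 12.7*z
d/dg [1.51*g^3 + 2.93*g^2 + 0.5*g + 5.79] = 4.53*g^2 + 5.86*g + 0.5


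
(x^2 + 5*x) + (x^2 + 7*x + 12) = 2*x^2 + 12*x + 12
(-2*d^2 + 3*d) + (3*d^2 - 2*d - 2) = d^2 + d - 2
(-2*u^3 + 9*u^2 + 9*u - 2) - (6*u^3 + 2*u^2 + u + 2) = -8*u^3 + 7*u^2 + 8*u - 4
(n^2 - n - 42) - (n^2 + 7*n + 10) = -8*n - 52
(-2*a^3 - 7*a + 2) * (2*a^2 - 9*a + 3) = -4*a^5 + 18*a^4 - 20*a^3 + 67*a^2 - 39*a + 6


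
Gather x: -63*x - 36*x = -99*x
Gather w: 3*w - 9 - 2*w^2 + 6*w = -2*w^2 + 9*w - 9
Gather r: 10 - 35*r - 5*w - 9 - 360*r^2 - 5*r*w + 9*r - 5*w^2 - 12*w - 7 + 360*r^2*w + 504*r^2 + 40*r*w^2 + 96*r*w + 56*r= r^2*(360*w + 144) + r*(40*w^2 + 91*w + 30) - 5*w^2 - 17*w - 6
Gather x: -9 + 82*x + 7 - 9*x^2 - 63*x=-9*x^2 + 19*x - 2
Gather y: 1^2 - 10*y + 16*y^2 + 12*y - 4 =16*y^2 + 2*y - 3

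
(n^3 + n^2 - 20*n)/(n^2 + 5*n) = n - 4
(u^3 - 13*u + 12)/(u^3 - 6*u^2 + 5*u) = (u^2 + u - 12)/(u*(u - 5))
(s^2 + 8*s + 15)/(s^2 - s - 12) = (s + 5)/(s - 4)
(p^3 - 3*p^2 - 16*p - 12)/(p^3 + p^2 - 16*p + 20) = (p^3 - 3*p^2 - 16*p - 12)/(p^3 + p^2 - 16*p + 20)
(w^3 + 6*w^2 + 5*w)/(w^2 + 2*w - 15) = w*(w + 1)/(w - 3)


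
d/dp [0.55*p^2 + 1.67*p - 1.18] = 1.1*p + 1.67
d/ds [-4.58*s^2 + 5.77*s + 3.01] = 5.77 - 9.16*s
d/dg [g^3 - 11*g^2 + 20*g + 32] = 3*g^2 - 22*g + 20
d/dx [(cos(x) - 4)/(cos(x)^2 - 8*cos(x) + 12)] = (cos(x)^2 - 8*cos(x) + 20)*sin(x)/(cos(x)^2 - 8*cos(x) + 12)^2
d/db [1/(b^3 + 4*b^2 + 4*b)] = (-3*b - 2)/(b^2*(b^3 + 6*b^2 + 12*b + 8))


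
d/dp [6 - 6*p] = -6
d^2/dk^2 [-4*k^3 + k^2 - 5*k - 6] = 2 - 24*k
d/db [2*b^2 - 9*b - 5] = 4*b - 9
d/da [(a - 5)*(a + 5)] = 2*a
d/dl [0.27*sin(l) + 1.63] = 0.27*cos(l)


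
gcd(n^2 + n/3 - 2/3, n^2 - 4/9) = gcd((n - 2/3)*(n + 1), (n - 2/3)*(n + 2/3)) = n - 2/3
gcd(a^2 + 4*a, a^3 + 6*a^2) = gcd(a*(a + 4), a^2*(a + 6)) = a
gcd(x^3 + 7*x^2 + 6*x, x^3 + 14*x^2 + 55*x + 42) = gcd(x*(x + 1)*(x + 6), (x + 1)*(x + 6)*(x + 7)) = x^2 + 7*x + 6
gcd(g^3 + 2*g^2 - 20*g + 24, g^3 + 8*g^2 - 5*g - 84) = 1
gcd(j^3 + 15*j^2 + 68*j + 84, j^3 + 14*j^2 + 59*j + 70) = j^2 + 9*j + 14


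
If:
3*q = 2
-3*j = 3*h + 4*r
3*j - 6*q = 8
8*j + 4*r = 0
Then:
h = 20/3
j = 4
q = 2/3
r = -8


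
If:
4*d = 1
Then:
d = 1/4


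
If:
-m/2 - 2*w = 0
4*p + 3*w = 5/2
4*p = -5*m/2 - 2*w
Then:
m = -10/11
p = 5/11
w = 5/22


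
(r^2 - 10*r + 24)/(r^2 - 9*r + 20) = (r - 6)/(r - 5)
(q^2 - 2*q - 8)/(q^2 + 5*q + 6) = (q - 4)/(q + 3)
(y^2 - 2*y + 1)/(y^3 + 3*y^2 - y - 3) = (y - 1)/(y^2 + 4*y + 3)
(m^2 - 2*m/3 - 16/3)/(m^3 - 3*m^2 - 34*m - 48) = (m - 8/3)/(m^2 - 5*m - 24)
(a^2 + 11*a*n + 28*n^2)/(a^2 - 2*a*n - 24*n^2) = (a + 7*n)/(a - 6*n)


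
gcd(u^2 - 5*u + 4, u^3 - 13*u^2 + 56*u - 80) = u - 4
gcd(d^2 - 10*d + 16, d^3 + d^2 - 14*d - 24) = 1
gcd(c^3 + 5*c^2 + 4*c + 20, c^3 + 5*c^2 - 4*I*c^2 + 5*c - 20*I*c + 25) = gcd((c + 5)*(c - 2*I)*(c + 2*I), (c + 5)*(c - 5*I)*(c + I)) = c + 5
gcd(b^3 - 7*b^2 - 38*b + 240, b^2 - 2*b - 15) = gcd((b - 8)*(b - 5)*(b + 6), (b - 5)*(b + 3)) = b - 5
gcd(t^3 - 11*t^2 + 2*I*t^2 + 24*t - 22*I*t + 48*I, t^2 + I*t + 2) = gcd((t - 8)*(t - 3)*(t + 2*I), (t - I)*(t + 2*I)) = t + 2*I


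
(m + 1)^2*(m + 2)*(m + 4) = m^4 + 8*m^3 + 21*m^2 + 22*m + 8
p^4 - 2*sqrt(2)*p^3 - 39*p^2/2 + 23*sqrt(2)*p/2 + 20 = (p - 4*sqrt(2))*(p - sqrt(2))*(p + sqrt(2)/2)*(p + 5*sqrt(2)/2)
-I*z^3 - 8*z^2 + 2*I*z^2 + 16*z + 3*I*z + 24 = (z - 3)*(z - 8*I)*(-I*z - I)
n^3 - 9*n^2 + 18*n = n*(n - 6)*(n - 3)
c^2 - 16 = (c - 4)*(c + 4)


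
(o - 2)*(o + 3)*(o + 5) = o^3 + 6*o^2 - o - 30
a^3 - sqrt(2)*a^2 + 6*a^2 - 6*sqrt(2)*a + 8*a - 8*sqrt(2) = (a + 2)*(a + 4)*(a - sqrt(2))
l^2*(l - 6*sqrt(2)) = l^3 - 6*sqrt(2)*l^2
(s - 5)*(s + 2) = s^2 - 3*s - 10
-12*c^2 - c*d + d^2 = (-4*c + d)*(3*c + d)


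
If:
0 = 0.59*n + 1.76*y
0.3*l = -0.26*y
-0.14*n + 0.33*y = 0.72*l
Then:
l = 0.00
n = 0.00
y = 0.00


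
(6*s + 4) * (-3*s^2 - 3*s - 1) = -18*s^3 - 30*s^2 - 18*s - 4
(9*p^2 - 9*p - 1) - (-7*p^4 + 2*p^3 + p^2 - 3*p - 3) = 7*p^4 - 2*p^3 + 8*p^2 - 6*p + 2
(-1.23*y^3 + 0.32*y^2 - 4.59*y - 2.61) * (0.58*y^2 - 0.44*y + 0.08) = -0.7134*y^5 + 0.7268*y^4 - 2.9014*y^3 + 0.5314*y^2 + 0.7812*y - 0.2088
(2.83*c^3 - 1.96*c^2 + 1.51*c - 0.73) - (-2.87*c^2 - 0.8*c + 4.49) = 2.83*c^3 + 0.91*c^2 + 2.31*c - 5.22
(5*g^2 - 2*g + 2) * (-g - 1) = -5*g^3 - 3*g^2 - 2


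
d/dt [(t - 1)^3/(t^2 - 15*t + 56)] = (t - 1)^2*(3*t^2 - 45*t - (t - 1)*(2*t - 15) + 168)/(t^2 - 15*t + 56)^2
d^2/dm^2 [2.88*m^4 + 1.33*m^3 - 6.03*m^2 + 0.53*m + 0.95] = 34.56*m^2 + 7.98*m - 12.06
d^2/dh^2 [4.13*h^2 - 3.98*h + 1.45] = 8.26000000000000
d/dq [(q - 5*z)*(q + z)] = 2*q - 4*z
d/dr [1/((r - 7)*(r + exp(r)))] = ((7 - r)*(r + exp(r)) - (r - 7)^2*(exp(r) + 1))/((r - 7)^3*(r + exp(r))^2)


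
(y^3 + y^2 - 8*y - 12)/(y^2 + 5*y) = (y^3 + y^2 - 8*y - 12)/(y*(y + 5))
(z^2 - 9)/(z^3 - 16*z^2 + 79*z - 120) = (z + 3)/(z^2 - 13*z + 40)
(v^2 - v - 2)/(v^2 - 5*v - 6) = (v - 2)/(v - 6)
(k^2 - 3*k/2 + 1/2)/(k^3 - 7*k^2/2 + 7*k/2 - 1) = 1/(k - 2)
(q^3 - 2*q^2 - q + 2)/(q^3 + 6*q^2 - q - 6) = (q - 2)/(q + 6)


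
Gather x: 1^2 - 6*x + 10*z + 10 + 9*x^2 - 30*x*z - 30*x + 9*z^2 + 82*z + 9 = 9*x^2 + x*(-30*z - 36) + 9*z^2 + 92*z + 20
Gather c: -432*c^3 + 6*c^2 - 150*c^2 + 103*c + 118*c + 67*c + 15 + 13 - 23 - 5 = -432*c^3 - 144*c^2 + 288*c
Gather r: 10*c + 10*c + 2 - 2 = 20*c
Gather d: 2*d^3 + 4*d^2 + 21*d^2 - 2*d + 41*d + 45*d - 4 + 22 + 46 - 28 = 2*d^3 + 25*d^2 + 84*d + 36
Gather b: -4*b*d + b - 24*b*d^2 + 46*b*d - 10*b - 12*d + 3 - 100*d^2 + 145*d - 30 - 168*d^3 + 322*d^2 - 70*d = b*(-24*d^2 + 42*d - 9) - 168*d^3 + 222*d^2 + 63*d - 27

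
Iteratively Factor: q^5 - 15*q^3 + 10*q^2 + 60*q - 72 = (q - 2)*(q^4 + 2*q^3 - 11*q^2 - 12*q + 36) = (q - 2)^2*(q^3 + 4*q^2 - 3*q - 18) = (q - 2)^2*(q + 3)*(q^2 + q - 6) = (q - 2)^3*(q + 3)*(q + 3)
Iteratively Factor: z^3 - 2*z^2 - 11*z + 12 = (z + 3)*(z^2 - 5*z + 4) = (z - 1)*(z + 3)*(z - 4)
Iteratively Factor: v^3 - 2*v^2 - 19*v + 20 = (v - 1)*(v^2 - v - 20) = (v - 5)*(v - 1)*(v + 4)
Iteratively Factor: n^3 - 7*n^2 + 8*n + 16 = (n - 4)*(n^2 - 3*n - 4) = (n - 4)^2*(n + 1)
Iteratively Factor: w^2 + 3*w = (w)*(w + 3)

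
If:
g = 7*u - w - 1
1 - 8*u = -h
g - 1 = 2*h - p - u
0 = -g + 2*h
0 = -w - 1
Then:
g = 14/9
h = 7/9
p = 7/9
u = 2/9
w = -1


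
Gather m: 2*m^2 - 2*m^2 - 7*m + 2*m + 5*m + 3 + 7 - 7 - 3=0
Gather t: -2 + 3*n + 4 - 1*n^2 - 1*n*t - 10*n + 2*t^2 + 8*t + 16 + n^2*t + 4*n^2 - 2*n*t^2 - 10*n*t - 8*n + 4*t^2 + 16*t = 3*n^2 - 15*n + t^2*(6 - 2*n) + t*(n^2 - 11*n + 24) + 18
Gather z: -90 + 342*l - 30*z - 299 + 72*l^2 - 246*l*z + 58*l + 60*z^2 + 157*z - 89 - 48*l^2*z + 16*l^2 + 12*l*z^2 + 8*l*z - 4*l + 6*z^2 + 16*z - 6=88*l^2 + 396*l + z^2*(12*l + 66) + z*(-48*l^2 - 238*l + 143) - 484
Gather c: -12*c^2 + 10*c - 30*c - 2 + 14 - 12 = -12*c^2 - 20*c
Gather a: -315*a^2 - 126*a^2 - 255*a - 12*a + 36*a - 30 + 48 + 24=-441*a^2 - 231*a + 42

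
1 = 1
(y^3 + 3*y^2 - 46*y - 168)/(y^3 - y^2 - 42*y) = (y + 4)/y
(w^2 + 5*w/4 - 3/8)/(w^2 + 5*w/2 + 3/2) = (w - 1/4)/(w + 1)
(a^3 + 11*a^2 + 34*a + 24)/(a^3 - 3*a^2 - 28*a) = (a^2 + 7*a + 6)/(a*(a - 7))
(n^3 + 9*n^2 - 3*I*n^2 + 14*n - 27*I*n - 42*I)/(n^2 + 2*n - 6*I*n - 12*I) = (n^2 + n*(7 - 3*I) - 21*I)/(n - 6*I)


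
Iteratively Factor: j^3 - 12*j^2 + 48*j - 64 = (j - 4)*(j^2 - 8*j + 16) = (j - 4)^2*(j - 4)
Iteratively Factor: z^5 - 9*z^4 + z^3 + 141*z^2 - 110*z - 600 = (z - 4)*(z^4 - 5*z^3 - 19*z^2 + 65*z + 150) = (z - 4)*(z + 3)*(z^3 - 8*z^2 + 5*z + 50) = (z - 4)*(z + 2)*(z + 3)*(z^2 - 10*z + 25) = (z - 5)*(z - 4)*(z + 2)*(z + 3)*(z - 5)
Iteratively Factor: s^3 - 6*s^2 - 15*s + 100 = (s - 5)*(s^2 - s - 20) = (s - 5)*(s + 4)*(s - 5)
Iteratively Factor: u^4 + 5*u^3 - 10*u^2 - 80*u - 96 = (u + 3)*(u^3 + 2*u^2 - 16*u - 32) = (u + 2)*(u + 3)*(u^2 - 16) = (u + 2)*(u + 3)*(u + 4)*(u - 4)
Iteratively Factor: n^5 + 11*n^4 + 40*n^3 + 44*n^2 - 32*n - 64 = (n + 4)*(n^4 + 7*n^3 + 12*n^2 - 4*n - 16) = (n - 1)*(n + 4)*(n^3 + 8*n^2 + 20*n + 16) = (n - 1)*(n + 2)*(n + 4)*(n^2 + 6*n + 8) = (n - 1)*(n + 2)^2*(n + 4)*(n + 4)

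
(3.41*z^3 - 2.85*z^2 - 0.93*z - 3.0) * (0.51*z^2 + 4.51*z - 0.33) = 1.7391*z^5 + 13.9256*z^4 - 14.4531*z^3 - 4.7838*z^2 - 13.2231*z + 0.99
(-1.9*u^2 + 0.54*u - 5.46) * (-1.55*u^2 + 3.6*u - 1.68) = 2.945*u^4 - 7.677*u^3 + 13.599*u^2 - 20.5632*u + 9.1728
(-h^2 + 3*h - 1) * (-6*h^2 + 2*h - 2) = 6*h^4 - 20*h^3 + 14*h^2 - 8*h + 2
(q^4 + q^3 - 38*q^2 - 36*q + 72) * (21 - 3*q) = -3*q^5 + 18*q^4 + 135*q^3 - 690*q^2 - 972*q + 1512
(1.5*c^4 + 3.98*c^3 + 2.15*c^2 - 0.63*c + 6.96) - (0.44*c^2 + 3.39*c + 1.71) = 1.5*c^4 + 3.98*c^3 + 1.71*c^2 - 4.02*c + 5.25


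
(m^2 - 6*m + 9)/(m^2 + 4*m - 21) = (m - 3)/(m + 7)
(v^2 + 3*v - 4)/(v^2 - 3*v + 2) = (v + 4)/(v - 2)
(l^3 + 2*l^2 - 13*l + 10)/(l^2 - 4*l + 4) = (l^2 + 4*l - 5)/(l - 2)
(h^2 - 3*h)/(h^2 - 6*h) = (h - 3)/(h - 6)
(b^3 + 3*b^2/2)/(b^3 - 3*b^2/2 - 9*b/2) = b/(b - 3)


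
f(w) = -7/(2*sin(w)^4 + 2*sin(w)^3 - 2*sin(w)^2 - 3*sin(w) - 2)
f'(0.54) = -1.07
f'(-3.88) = 0.18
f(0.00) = 3.50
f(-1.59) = 7.00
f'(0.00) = -5.25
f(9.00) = 2.07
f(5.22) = 6.52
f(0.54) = 1.91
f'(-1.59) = 0.13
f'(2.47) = 0.46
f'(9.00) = 1.72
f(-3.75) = 1.85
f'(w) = -7*(-8*sin(w)^3*cos(w) - 6*sin(w)^2*cos(w) + 4*sin(w)*cos(w) + 3*cos(w))/(2*sin(w)^4 + 2*sin(w)^3 - 2*sin(w)^2 - 3*sin(w) - 2)^2 = 7*(8*sin(w)^3 + 6*sin(w)^2 - 4*sin(w) - 3)*cos(w)/(-2*sin(w)^4 - 2*sin(w)^3 + 2*sin(w)^2 + 3*sin(w) + 2)^2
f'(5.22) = -0.77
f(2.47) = 1.81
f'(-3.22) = 4.53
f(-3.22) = 3.12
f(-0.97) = 6.46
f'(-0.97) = -0.36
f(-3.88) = 1.79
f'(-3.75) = 0.74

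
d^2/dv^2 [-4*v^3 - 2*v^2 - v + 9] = -24*v - 4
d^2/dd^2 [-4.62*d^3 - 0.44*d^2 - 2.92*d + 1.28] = -27.72*d - 0.88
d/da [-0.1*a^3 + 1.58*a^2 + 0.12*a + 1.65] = -0.3*a^2 + 3.16*a + 0.12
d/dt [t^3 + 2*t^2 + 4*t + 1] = 3*t^2 + 4*t + 4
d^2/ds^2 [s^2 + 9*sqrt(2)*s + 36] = 2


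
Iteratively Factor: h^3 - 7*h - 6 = (h - 3)*(h^2 + 3*h + 2) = (h - 3)*(h + 2)*(h + 1)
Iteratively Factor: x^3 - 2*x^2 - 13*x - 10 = (x - 5)*(x^2 + 3*x + 2) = (x - 5)*(x + 2)*(x + 1)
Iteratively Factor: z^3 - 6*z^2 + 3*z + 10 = (z + 1)*(z^2 - 7*z + 10) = (z - 2)*(z + 1)*(z - 5)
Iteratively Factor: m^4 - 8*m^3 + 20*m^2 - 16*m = (m - 2)*(m^3 - 6*m^2 + 8*m) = m*(m - 2)*(m^2 - 6*m + 8) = m*(m - 2)^2*(m - 4)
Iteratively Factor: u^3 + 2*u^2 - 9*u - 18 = (u - 3)*(u^2 + 5*u + 6) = (u - 3)*(u + 2)*(u + 3)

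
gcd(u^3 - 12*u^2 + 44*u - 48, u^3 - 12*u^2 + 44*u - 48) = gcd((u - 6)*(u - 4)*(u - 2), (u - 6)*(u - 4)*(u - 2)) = u^3 - 12*u^2 + 44*u - 48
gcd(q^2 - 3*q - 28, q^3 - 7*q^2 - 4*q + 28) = q - 7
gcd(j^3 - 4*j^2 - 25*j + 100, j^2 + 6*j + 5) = j + 5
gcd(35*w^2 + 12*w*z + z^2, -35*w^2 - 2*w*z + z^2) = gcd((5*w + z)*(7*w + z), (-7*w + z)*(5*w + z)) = 5*w + z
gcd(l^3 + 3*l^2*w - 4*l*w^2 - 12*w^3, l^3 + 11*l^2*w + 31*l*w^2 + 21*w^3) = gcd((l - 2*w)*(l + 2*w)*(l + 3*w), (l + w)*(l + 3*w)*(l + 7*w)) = l + 3*w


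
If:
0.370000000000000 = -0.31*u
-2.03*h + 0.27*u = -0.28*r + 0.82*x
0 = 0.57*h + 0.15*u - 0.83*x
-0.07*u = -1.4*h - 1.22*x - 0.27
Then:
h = -0.04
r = 0.15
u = -1.19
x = -0.24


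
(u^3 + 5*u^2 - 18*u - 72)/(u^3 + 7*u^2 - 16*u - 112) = (u^2 + 9*u + 18)/(u^2 + 11*u + 28)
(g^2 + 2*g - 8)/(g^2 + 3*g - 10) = (g + 4)/(g + 5)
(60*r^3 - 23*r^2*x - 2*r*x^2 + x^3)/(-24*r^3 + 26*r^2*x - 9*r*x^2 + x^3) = (5*r + x)/(-2*r + x)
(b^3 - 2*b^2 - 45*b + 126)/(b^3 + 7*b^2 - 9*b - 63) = (b - 6)/(b + 3)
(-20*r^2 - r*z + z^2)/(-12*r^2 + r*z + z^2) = (-5*r + z)/(-3*r + z)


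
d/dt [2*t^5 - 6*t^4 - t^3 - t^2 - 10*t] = 10*t^4 - 24*t^3 - 3*t^2 - 2*t - 10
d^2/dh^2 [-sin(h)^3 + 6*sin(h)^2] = 9*sin(h)^3 - 24*sin(h)^2 - 6*sin(h) + 12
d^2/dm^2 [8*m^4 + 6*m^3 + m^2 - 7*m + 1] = 96*m^2 + 36*m + 2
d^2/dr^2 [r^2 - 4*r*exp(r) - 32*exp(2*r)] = -4*r*exp(r) - 128*exp(2*r) - 8*exp(r) + 2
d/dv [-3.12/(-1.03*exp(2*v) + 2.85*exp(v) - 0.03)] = (8.892 - 6.4272*exp(v))*exp(v)/(1.03*exp(2*v) - 2.85*exp(v) + 0.03)^2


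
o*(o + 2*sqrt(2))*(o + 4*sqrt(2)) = o^3 + 6*sqrt(2)*o^2 + 16*o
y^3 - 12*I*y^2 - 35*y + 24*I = (y - 8*I)*(y - 3*I)*(y - I)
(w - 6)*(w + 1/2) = w^2 - 11*w/2 - 3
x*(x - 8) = x^2 - 8*x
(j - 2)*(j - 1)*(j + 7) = j^3 + 4*j^2 - 19*j + 14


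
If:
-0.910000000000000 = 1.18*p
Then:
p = -0.77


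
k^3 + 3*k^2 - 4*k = k*(k - 1)*(k + 4)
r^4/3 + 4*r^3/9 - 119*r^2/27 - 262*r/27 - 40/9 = (r/3 + 1)*(r - 4)*(r + 2/3)*(r + 5/3)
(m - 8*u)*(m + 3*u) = m^2 - 5*m*u - 24*u^2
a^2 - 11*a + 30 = (a - 6)*(a - 5)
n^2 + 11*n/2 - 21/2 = (n - 3/2)*(n + 7)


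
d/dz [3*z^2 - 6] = 6*z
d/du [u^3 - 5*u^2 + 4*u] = 3*u^2 - 10*u + 4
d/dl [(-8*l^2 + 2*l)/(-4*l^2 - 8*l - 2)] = (18*l^2 + 8*l - 1)/(4*l^4 + 16*l^3 + 20*l^2 + 8*l + 1)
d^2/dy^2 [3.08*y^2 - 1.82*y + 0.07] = 6.16000000000000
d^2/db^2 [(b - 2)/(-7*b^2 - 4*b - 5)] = 2*(-4*(b - 2)*(7*b + 2)^2 + (21*b - 10)*(7*b^2 + 4*b + 5))/(7*b^2 + 4*b + 5)^3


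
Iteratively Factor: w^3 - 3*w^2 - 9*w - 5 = (w + 1)*(w^2 - 4*w - 5) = (w + 1)^2*(w - 5)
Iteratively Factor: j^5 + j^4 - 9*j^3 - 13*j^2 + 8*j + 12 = (j + 2)*(j^4 - j^3 - 7*j^2 + j + 6) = (j - 3)*(j + 2)*(j^3 + 2*j^2 - j - 2) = (j - 3)*(j + 2)^2*(j^2 - 1) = (j - 3)*(j + 1)*(j + 2)^2*(j - 1)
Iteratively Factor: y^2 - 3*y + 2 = (y - 2)*(y - 1)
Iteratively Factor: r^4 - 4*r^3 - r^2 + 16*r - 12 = (r - 1)*(r^3 - 3*r^2 - 4*r + 12) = (r - 3)*(r - 1)*(r^2 - 4) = (r - 3)*(r - 2)*(r - 1)*(r + 2)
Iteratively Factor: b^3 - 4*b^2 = (b - 4)*(b^2) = b*(b - 4)*(b)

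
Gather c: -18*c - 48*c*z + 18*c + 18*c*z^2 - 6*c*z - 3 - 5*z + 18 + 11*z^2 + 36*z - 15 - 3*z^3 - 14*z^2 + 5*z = c*(18*z^2 - 54*z) - 3*z^3 - 3*z^2 + 36*z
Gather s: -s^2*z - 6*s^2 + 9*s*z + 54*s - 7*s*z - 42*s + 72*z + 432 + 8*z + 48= s^2*(-z - 6) + s*(2*z + 12) + 80*z + 480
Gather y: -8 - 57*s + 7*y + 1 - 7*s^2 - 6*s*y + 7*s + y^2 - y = -7*s^2 - 50*s + y^2 + y*(6 - 6*s) - 7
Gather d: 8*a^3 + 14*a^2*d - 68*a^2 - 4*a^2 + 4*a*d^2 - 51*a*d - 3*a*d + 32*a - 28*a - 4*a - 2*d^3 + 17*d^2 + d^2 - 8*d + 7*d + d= 8*a^3 - 72*a^2 - 2*d^3 + d^2*(4*a + 18) + d*(14*a^2 - 54*a)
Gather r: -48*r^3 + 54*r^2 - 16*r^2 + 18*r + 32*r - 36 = -48*r^3 + 38*r^2 + 50*r - 36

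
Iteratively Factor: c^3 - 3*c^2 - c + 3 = (c - 3)*(c^2 - 1) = (c - 3)*(c - 1)*(c + 1)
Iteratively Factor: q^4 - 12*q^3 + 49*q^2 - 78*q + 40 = (q - 1)*(q^3 - 11*q^2 + 38*q - 40) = (q - 4)*(q - 1)*(q^2 - 7*q + 10) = (q - 5)*(q - 4)*(q - 1)*(q - 2)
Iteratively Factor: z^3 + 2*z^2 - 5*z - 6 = (z - 2)*(z^2 + 4*z + 3) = (z - 2)*(z + 1)*(z + 3)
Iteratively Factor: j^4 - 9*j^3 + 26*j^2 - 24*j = (j - 2)*(j^3 - 7*j^2 + 12*j) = (j - 3)*(j - 2)*(j^2 - 4*j) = j*(j - 3)*(j - 2)*(j - 4)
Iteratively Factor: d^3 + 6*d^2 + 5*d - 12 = (d + 3)*(d^2 + 3*d - 4) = (d + 3)*(d + 4)*(d - 1)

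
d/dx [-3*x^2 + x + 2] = 1 - 6*x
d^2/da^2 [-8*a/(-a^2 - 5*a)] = 16/(a^3 + 15*a^2 + 75*a + 125)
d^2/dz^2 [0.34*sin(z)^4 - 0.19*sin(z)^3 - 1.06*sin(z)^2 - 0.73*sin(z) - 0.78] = -5.44*sin(z)^4 + 1.71*sin(z)^3 + 8.32*sin(z)^2 - 0.41*sin(z) - 2.12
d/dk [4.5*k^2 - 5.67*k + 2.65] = 9.0*k - 5.67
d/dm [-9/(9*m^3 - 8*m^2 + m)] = 9*(27*m^2 - 16*m + 1)/(m^2*(9*m^2 - 8*m + 1)^2)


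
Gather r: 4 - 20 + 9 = -7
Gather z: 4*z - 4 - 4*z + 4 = 0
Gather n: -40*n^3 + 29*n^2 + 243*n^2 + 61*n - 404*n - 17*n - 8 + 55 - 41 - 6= -40*n^3 + 272*n^2 - 360*n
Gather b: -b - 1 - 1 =-b - 2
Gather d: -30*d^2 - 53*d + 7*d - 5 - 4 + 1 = -30*d^2 - 46*d - 8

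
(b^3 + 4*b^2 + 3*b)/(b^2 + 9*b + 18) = b*(b + 1)/(b + 6)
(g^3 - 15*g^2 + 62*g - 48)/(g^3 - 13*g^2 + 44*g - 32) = (g - 6)/(g - 4)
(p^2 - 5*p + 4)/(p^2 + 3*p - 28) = (p - 1)/(p + 7)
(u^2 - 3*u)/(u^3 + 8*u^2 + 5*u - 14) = u*(u - 3)/(u^3 + 8*u^2 + 5*u - 14)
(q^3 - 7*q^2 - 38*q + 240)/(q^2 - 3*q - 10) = (q^2 - 2*q - 48)/(q + 2)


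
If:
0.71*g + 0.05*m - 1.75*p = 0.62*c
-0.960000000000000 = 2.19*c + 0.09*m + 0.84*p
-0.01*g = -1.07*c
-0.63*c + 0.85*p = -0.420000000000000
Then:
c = -0.01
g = -0.83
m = -5.81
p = -0.50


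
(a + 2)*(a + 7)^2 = a^3 + 16*a^2 + 77*a + 98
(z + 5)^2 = z^2 + 10*z + 25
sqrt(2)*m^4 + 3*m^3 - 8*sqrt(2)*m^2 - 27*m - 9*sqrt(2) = (m - 3)*(m + 3)*(m + sqrt(2))*(sqrt(2)*m + 1)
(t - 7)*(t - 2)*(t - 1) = t^3 - 10*t^2 + 23*t - 14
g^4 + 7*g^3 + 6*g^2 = g^2*(g + 1)*(g + 6)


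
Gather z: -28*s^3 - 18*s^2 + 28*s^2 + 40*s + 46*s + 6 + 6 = -28*s^3 + 10*s^2 + 86*s + 12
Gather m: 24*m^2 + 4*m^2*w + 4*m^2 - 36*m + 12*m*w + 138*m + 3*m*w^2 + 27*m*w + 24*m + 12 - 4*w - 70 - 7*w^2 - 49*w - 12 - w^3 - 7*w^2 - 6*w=m^2*(4*w + 28) + m*(3*w^2 + 39*w + 126) - w^3 - 14*w^2 - 59*w - 70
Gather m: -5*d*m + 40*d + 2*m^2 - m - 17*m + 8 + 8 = 40*d + 2*m^2 + m*(-5*d - 18) + 16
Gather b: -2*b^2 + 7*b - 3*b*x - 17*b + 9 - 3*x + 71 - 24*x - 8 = -2*b^2 + b*(-3*x - 10) - 27*x + 72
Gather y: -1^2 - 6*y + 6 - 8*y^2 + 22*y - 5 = -8*y^2 + 16*y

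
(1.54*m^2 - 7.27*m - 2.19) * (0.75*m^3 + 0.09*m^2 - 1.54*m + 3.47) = 1.155*m^5 - 5.3139*m^4 - 4.6684*m^3 + 16.3425*m^2 - 21.8543*m - 7.5993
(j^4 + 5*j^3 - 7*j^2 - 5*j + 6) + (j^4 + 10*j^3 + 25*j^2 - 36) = 2*j^4 + 15*j^3 + 18*j^2 - 5*j - 30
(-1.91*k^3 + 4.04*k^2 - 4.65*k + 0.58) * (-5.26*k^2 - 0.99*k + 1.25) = 10.0466*k^5 - 19.3595*k^4 + 18.0719*k^3 + 6.6027*k^2 - 6.3867*k + 0.725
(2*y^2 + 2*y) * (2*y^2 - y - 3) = 4*y^4 + 2*y^3 - 8*y^2 - 6*y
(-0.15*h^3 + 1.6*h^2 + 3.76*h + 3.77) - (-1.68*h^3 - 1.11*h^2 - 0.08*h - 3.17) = 1.53*h^3 + 2.71*h^2 + 3.84*h + 6.94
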